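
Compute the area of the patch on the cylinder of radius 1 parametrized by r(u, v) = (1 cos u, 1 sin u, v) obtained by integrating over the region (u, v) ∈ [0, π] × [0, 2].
Area = 2*pi

Area = ∫∫ √(EG − F²) du dv with √(EG − F²) = 1. Integrating over [0, π] × [0, 2] gives 2*pi.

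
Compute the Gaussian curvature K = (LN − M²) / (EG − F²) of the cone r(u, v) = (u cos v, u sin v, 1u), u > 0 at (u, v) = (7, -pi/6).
K = 0

Coefficients of the first fundamental form: E = 2, F = 0, G = u^2.
Coefficients of the second fundamental form: L = 0, M = 0, N = sqrt(2)*u^2/(2*Abs(u)).
Assemble K = (LN − M²)/(EG − F²) = 0. At (u, v) = (7, -pi/6): K = 0.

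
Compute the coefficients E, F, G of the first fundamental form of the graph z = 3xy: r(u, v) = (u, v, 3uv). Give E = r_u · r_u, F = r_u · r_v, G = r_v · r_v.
E = 9*v^2 + 1;  F = 9*u*v;  G = 9*u^2 + 1

Compute partials: r_u = (1, 0, 3*v), r_v = (0, 1, 3*u). Then
  E = r_u · r_u = 9*v^2 + 1,
  F = r_u · r_v = 9*u*v,
  G = r_v · r_v = 9*u^2 + 1.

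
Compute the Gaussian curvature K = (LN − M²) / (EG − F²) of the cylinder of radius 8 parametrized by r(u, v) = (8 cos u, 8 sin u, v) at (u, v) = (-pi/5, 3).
K = 0

Coefficients of the first fundamental form: E = 64, F = 0, G = 1.
Coefficients of the second fundamental form: L = -8, M = 0, N = 0.
Assemble K = (LN − M²)/(EG − F²) = 0. At (u, v) = (-pi/5, 3): K = 0.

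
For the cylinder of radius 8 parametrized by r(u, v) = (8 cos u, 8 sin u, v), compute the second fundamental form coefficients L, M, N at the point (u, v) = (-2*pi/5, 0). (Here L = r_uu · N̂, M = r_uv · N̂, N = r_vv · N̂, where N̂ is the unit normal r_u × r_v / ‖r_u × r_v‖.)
L = -8;  M = 0;  N = 0

Compute the unit normal N̂(u, v) = (cos(u), sin(u), 0), and the second partials r_uu, r_uv, r_vv. Take dot products:
  L(u, v) = r_uu · N̂ = -8,
  M(u, v) = r_uv · N̂ = 0,
  N(u, v) = r_vv · N̂ = 0.
Evaluating at (u, v) = (-2*pi/5, 0):
  L = -8, M = 0, N = 0.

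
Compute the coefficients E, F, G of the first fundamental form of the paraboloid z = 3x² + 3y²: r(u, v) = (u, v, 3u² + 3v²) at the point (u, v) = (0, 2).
E = 1;  F = 0;  G = 145

Partials: r_u = (1, 0, 6*u), r_v = (0, 1, 6*v). As functions of (u, v):
  E = r_u · r_u = 36*u^2 + 1,
  F = r_u · r_v = 36*u*v,
  G = r_v · r_v = 36*v^2 + 1.
Evaluating at (u, v) = (0, 2): E = 1, F = 0, G = 145.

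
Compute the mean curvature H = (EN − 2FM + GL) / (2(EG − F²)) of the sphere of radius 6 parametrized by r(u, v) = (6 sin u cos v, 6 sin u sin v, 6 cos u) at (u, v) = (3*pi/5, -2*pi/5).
H = -1/6

With E = 36, F = 0, G = 36*sin(u)^2, L = -6*sin(u)/Abs(sin(u)), M = 0, N = -6*sin(u)^3/Abs(sin(u)), assemble
  H = (EN − 2FM + GL) / (2(EG − F²)) = -sin(u)/(6*Abs(sin(u))).
At (u, v) = (3*pi/5, -2*pi/5): H = -1/6.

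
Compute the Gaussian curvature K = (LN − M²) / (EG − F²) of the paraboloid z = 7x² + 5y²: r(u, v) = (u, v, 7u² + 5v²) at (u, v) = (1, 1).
K = 140/88209

Coefficients of the first fundamental form: E = 196*u^2 + 1, F = 140*u*v, G = 100*v^2 + 1.
Coefficients of the second fundamental form: L = 14/sqrt(196*u^2 + 100*v^2 + 1), M = 0, N = 10/sqrt(196*u^2 + 100*v^2 + 1).
Assemble K = (LN − M²)/(EG − F²) = 140/(38416*u^4 + 39200*u^2*v^2 + 392*u^2 + 10000*v^4 + 200*v^2 + 1). At (u, v) = (1, 1): K = 140/88209.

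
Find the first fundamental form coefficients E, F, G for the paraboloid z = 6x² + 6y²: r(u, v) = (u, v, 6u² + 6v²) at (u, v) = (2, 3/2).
E = 577;  F = 432;  G = 325

Partials: r_u = (1, 0, 12*u), r_v = (0, 1, 12*v). As functions of (u, v):
  E = r_u · r_u = 144*u^2 + 1,
  F = r_u · r_v = 144*u*v,
  G = r_v · r_v = 144*v^2 + 1.
Evaluating at (u, v) = (2, 3/2): E = 577, F = 432, G = 325.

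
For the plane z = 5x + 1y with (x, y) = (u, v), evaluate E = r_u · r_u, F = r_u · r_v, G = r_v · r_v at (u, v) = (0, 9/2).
E = 26;  F = 5;  G = 2

Partials: r_u = (1, 0, 5), r_v = (0, 1, 1). As functions of (u, v):
  E = r_u · r_u = 26,
  F = r_u · r_v = 5,
  G = r_v · r_v = 2.
Evaluating at (u, v) = (0, 9/2): E = 26, F = 5, G = 2.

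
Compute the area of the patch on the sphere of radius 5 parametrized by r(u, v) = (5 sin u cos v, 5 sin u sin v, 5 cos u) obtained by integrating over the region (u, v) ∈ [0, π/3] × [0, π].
Area = 25*pi/2

Area = ∫∫ √(EG − F²) du dv with √(EG − F²) = 25*Abs(sin(u)). Integrating over [0, π/3] × [0, π] gives 25*pi/2.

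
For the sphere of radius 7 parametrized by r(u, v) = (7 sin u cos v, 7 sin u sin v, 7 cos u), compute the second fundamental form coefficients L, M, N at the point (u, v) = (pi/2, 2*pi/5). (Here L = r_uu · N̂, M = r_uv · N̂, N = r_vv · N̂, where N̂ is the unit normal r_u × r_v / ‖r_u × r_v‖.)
L = -7;  M = 0;  N = -7

Compute the unit normal N̂(u, v) = (sin(u)^2*cos(v)/Abs(sin(u)), sin(u)^2*sin(v)/Abs(sin(u)), sin(2*u)/(2*Abs(sin(u)))), and the second partials r_uu, r_uv, r_vv. Take dot products:
  L(u, v) = r_uu · N̂ = -7*sin(u)/Abs(sin(u)),
  M(u, v) = r_uv · N̂ = 0,
  N(u, v) = r_vv · N̂ = -7*sin(u)^3/Abs(sin(u)).
Evaluating at (u, v) = (pi/2, 2*pi/5):
  L = -7, M = 0, N = -7.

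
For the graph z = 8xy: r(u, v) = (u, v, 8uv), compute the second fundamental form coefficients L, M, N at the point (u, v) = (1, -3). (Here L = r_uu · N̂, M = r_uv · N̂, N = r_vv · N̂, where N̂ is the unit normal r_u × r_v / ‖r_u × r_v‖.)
L = 0;  M = 8*sqrt(641)/641;  N = 0

Compute the unit normal N̂(u, v) = (-8*v/sqrt(64*u^2 + 64*v^2 + 1), -8*u/sqrt(64*u^2 + 64*v^2 + 1), 1/sqrt(64*u^2 + 64*v^2 + 1)), and the second partials r_uu, r_uv, r_vv. Take dot products:
  L(u, v) = r_uu · N̂ = 0,
  M(u, v) = r_uv · N̂ = 8/sqrt(64*u^2 + 64*v^2 + 1),
  N(u, v) = r_vv · N̂ = 0.
Evaluating at (u, v) = (1, -3):
  L = 0, M = 8*sqrt(641)/641, N = 0.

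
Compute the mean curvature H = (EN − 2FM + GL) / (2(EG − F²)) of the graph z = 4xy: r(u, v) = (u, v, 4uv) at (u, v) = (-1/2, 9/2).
H = 144*sqrt(329)/108241

With E = 16*v^2 + 1, F = 16*u*v, G = 16*u^2 + 1, L = 0, M = 4/sqrt(16*u^2 + 16*v^2 + 1), N = 0, assemble
  H = (EN − 2FM + GL) / (2(EG − F²)) = -64*u*v/(16*u^2 + 16*v^2 + 1)^(3/2).
At (u, v) = (-1/2, 9/2): H = 144*sqrt(329)/108241.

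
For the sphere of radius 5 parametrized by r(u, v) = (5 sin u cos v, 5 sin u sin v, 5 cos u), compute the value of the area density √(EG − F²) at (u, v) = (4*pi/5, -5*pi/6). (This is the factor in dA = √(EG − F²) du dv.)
√(EG − F²)|_{(4*pi/5, -5*pi/6)} = 25*sqrt(10 - 2*sqrt(5))/4

E = 25, F = 0, G = 25*sin(u)^2, so EG − F² = 625*sin(u)^2. Taking the positive square root: √(EG − F²) = 25*Abs(sin(u)). At (u, v) = (4*pi/5, -5*pi/6): 25*sqrt(10 - 2*sqrt(5))/4.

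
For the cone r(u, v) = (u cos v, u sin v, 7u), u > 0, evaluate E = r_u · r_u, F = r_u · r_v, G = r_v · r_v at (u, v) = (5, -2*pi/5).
E = 50;  F = 0;  G = 25

Partials: r_u = (cos(v), sin(v), 7), r_v = (-u*sin(v), u*cos(v), 0). As functions of (u, v):
  E = r_u · r_u = 50,
  F = r_u · r_v = 0,
  G = r_v · r_v = u^2.
Evaluating at (u, v) = (5, -2*pi/5): E = 50, F = 0, G = 25.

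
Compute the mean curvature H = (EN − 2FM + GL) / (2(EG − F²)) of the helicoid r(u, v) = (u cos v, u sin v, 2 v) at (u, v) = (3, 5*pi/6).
H = 0

With E = 1, F = 0, G = u^2 + 4, L = 0, M = -2/sqrt(u^2 + 4), N = 0, assemble
  H = (EN − 2FM + GL) / (2(EG − F²)) = 0.
At (u, v) = (3, 5*pi/6): H = 0.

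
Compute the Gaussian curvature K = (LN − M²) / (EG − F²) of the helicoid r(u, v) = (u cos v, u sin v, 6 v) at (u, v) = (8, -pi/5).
K = -9/2500

Coefficients of the first fundamental form: E = 1, F = 0, G = u^2 + 36.
Coefficients of the second fundamental form: L = 0, M = -6/sqrt(u^2 + 36), N = 0.
Assemble K = (LN − M²)/(EG − F²) = -36/(u^2 + 36)^2. At (u, v) = (8, -pi/5): K = -9/2500.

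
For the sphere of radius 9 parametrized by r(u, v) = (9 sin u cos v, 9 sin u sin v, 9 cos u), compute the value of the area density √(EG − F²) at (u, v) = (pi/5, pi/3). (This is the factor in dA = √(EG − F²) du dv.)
√(EG − F²)|_{(pi/5, pi/3)} = 81*sqrt(10 - 2*sqrt(5))/4

E = 81, F = 0, G = 81*sin(u)^2, so EG − F² = 6561*sin(u)^2. Taking the positive square root: √(EG − F²) = 81*Abs(sin(u)). At (u, v) = (pi/5, pi/3): 81*sqrt(10 - 2*sqrt(5))/4.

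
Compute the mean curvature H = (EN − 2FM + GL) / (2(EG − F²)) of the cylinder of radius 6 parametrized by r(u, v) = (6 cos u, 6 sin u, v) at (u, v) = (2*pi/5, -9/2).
H = -1/12

With E = 36, F = 0, G = 1, L = -6, M = 0, N = 0, assemble
  H = (EN − 2FM + GL) / (2(EG − F²)) = -1/12.
At (u, v) = (2*pi/5, -9/2): H = -1/12.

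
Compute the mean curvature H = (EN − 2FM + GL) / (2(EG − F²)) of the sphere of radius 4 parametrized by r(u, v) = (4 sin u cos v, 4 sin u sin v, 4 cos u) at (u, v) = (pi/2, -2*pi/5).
H = -1/4

With E = 16, F = 0, G = 16*sin(u)^2, L = -4*sin(u)/Abs(sin(u)), M = 0, N = -4*sin(u)^3/Abs(sin(u)), assemble
  H = (EN − 2FM + GL) / (2(EG − F²)) = -sin(u)/(4*Abs(sin(u))).
At (u, v) = (pi/2, -2*pi/5): H = -1/4.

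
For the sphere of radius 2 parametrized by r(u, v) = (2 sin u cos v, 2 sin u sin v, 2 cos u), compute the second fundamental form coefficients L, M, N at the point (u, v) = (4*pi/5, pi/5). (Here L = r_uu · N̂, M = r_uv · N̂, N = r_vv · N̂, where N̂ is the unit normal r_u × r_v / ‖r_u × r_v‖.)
L = -2;  M = 0;  N = -5/4 + sqrt(5)/4

Compute the unit normal N̂(u, v) = (sin(u)^2*cos(v)/Abs(sin(u)), sin(u)^2*sin(v)/Abs(sin(u)), sin(2*u)/(2*Abs(sin(u)))), and the second partials r_uu, r_uv, r_vv. Take dot products:
  L(u, v) = r_uu · N̂ = -2*sin(u)/Abs(sin(u)),
  M(u, v) = r_uv · N̂ = 0,
  N(u, v) = r_vv · N̂ = -2*sin(u)^3/Abs(sin(u)).
Evaluating at (u, v) = (4*pi/5, pi/5):
  L = -2, M = 0, N = -5/4 + sqrt(5)/4.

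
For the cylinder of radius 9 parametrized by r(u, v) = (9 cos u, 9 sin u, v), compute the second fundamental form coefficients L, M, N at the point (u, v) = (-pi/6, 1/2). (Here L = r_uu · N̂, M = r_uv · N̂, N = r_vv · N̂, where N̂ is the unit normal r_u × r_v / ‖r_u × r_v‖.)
L = -9;  M = 0;  N = 0

Compute the unit normal N̂(u, v) = (cos(u), sin(u), 0), and the second partials r_uu, r_uv, r_vv. Take dot products:
  L(u, v) = r_uu · N̂ = -9,
  M(u, v) = r_uv · N̂ = 0,
  N(u, v) = r_vv · N̂ = 0.
Evaluating at (u, v) = (-pi/6, 1/2):
  L = -9, M = 0, N = 0.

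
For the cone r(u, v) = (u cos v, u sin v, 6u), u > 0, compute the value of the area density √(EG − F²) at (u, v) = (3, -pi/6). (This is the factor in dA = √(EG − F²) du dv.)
√(EG − F²)|_{(3, -pi/6)} = 3*sqrt(37)

E = 37, F = 0, G = u^2, so EG − F² = 37*u^2. Taking the positive square root: √(EG − F²) = sqrt(37)*Abs(u). At (u, v) = (3, -pi/6): 3*sqrt(37).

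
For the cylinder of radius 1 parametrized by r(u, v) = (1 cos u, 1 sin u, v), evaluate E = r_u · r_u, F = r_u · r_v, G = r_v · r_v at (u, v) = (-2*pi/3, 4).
E = 1;  F = 0;  G = 1

Partials: r_u = (-sin(u), cos(u), 0), r_v = (0, 0, 1). As functions of (u, v):
  E = r_u · r_u = 1,
  F = r_u · r_v = 0,
  G = r_v · r_v = 1.
Evaluating at (u, v) = (-2*pi/3, 4): E = 1, F = 0, G = 1.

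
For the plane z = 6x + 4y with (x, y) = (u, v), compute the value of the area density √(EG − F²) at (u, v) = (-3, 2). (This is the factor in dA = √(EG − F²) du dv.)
√(EG − F²)|_{(-3, 2)} = sqrt(53)

E = 37, F = 24, G = 17, so EG − F² = 53. Taking the positive square root: √(EG − F²) = sqrt(53). At (u, v) = (-3, 2): sqrt(53).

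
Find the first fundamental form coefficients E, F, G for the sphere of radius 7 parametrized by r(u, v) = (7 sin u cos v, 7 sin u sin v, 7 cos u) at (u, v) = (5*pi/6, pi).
E = 49;  F = 0;  G = 49/4

Partials: r_u = (7*cos(u)*cos(v), 7*sin(v)*cos(u), -7*sin(u)), r_v = (-7*sin(u)*sin(v), 7*sin(u)*cos(v), 0). As functions of (u, v):
  E = r_u · r_u = 49,
  F = r_u · r_v = 0,
  G = r_v · r_v = 49*sin(u)^2.
Evaluating at (u, v) = (5*pi/6, pi): E = 49, F = 0, G = 49/4.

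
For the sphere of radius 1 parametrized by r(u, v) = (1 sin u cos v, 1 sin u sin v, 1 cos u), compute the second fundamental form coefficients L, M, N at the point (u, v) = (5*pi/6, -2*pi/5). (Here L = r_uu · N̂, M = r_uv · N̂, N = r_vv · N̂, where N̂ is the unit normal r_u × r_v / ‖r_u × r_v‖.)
L = -1;  M = 0;  N = -1/4

Compute the unit normal N̂(u, v) = (sin(u)^2*cos(v)/Abs(sin(u)), sin(u)^2*sin(v)/Abs(sin(u)), sin(2*u)/(2*Abs(sin(u)))), and the second partials r_uu, r_uv, r_vv. Take dot products:
  L(u, v) = r_uu · N̂ = -sin(u)/Abs(sin(u)),
  M(u, v) = r_uv · N̂ = 0,
  N(u, v) = r_vv · N̂ = -sin(u)^3/Abs(sin(u)).
Evaluating at (u, v) = (5*pi/6, -2*pi/5):
  L = -1, M = 0, N = -1/4.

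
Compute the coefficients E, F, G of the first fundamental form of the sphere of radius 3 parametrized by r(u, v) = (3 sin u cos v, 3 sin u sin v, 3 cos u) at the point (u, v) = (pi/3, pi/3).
E = 9;  F = 0;  G = 27/4

Partials: r_u = (3*cos(u)*cos(v), 3*sin(v)*cos(u), -3*sin(u)), r_v = (-3*sin(u)*sin(v), 3*sin(u)*cos(v), 0). As functions of (u, v):
  E = r_u · r_u = 9,
  F = r_u · r_v = 0,
  G = r_v · r_v = 9*sin(u)^2.
Evaluating at (u, v) = (pi/3, pi/3): E = 9, F = 0, G = 27/4.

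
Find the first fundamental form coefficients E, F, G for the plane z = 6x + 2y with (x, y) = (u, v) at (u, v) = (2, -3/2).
E = 37;  F = 12;  G = 5

Partials: r_u = (1, 0, 6), r_v = (0, 1, 2). As functions of (u, v):
  E = r_u · r_u = 37,
  F = r_u · r_v = 12,
  G = r_v · r_v = 5.
Evaluating at (u, v) = (2, -3/2): E = 37, F = 12, G = 5.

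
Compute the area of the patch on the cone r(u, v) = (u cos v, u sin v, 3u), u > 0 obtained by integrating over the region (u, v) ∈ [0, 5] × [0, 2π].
Area = 25*sqrt(10)*pi

Area = ∫∫ √(EG − F²) du dv with √(EG − F²) = sqrt(10)*Abs(u). Integrating over [0, 5] × [0, 2π] gives 25*sqrt(10)*pi.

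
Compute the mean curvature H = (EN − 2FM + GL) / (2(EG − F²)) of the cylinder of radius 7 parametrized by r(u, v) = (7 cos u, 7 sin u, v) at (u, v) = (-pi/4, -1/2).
H = -1/14

With E = 49, F = 0, G = 1, L = -7, M = 0, N = 0, assemble
  H = (EN − 2FM + GL) / (2(EG − F²)) = -1/14.
At (u, v) = (-pi/4, -1/2): H = -1/14.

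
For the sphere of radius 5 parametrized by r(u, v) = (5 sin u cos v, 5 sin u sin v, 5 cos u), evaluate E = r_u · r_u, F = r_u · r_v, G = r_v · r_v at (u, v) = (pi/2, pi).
E = 25;  F = 0;  G = 25

Partials: r_u = (5*cos(u)*cos(v), 5*sin(v)*cos(u), -5*sin(u)), r_v = (-5*sin(u)*sin(v), 5*sin(u)*cos(v), 0). As functions of (u, v):
  E = r_u · r_u = 25,
  F = r_u · r_v = 0,
  G = r_v · r_v = 25*sin(u)^2.
Evaluating at (u, v) = (pi/2, pi): E = 25, F = 0, G = 25.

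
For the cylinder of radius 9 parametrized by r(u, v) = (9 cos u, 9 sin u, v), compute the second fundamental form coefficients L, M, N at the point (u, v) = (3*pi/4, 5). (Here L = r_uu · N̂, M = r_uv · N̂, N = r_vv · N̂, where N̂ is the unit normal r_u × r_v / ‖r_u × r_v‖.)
L = -9;  M = 0;  N = 0

Compute the unit normal N̂(u, v) = (cos(u), sin(u), 0), and the second partials r_uu, r_uv, r_vv. Take dot products:
  L(u, v) = r_uu · N̂ = -9,
  M(u, v) = r_uv · N̂ = 0,
  N(u, v) = r_vv · N̂ = 0.
Evaluating at (u, v) = (3*pi/4, 5):
  L = -9, M = 0, N = 0.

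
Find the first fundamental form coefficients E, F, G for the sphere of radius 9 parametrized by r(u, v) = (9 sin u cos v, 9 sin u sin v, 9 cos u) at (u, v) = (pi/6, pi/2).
E = 81;  F = 0;  G = 81/4

Partials: r_u = (9*cos(u)*cos(v), 9*sin(v)*cos(u), -9*sin(u)), r_v = (-9*sin(u)*sin(v), 9*sin(u)*cos(v), 0). As functions of (u, v):
  E = r_u · r_u = 81,
  F = r_u · r_v = 0,
  G = r_v · r_v = 81*sin(u)^2.
Evaluating at (u, v) = (pi/6, pi/2): E = 81, F = 0, G = 81/4.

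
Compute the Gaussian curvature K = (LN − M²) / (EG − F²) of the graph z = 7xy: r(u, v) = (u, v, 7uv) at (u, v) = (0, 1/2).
K = -784/2809

Coefficients of the first fundamental form: E = 49*v^2 + 1, F = 49*u*v, G = 49*u^2 + 1.
Coefficients of the second fundamental form: L = 0, M = 7/sqrt(49*u^2 + 49*v^2 + 1), N = 0.
Assemble K = (LN − M²)/(EG − F²) = -49/(2401*u^4 + 4802*u^2*v^2 + 98*u^2 + 2401*v^4 + 98*v^2 + 1). At (u, v) = (0, 1/2): K = -784/2809.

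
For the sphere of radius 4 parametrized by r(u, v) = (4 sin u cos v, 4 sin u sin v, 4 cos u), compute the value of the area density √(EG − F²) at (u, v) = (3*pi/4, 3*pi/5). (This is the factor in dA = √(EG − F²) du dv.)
√(EG − F²)|_{(3*pi/4, 3*pi/5)} = 8*sqrt(2)

E = 16, F = 0, G = 16*sin(u)^2, so EG − F² = 256*sin(u)^2. Taking the positive square root: √(EG − F²) = 16*Abs(sin(u)). At (u, v) = (3*pi/4, 3*pi/5): 8*sqrt(2).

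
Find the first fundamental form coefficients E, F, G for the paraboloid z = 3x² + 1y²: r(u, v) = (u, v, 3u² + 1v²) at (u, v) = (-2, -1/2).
E = 145;  F = 12;  G = 2

Partials: r_u = (1, 0, 6*u), r_v = (0, 1, 2*v). As functions of (u, v):
  E = r_u · r_u = 36*u^2 + 1,
  F = r_u · r_v = 12*u*v,
  G = r_v · r_v = 4*v^2 + 1.
Evaluating at (u, v) = (-2, -1/2): E = 145, F = 12, G = 2.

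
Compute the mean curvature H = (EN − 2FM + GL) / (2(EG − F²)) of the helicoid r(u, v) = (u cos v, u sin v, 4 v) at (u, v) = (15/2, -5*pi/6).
H = 0

With E = 1, F = 0, G = u^2 + 16, L = 0, M = -4/sqrt(u^2 + 16), N = 0, assemble
  H = (EN − 2FM + GL) / (2(EG − F²)) = 0.
At (u, v) = (15/2, -5*pi/6): H = 0.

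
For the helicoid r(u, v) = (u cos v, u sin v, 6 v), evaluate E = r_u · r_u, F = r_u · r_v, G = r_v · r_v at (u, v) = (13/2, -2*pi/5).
E = 1;  F = 0;  G = 313/4

Partials: r_u = (cos(v), sin(v), 0), r_v = (-u*sin(v), u*cos(v), 6). As functions of (u, v):
  E = r_u · r_u = 1,
  F = r_u · r_v = 0,
  G = r_v · r_v = u^2 + 36.
Evaluating at (u, v) = (13/2, -2*pi/5): E = 1, F = 0, G = 313/4.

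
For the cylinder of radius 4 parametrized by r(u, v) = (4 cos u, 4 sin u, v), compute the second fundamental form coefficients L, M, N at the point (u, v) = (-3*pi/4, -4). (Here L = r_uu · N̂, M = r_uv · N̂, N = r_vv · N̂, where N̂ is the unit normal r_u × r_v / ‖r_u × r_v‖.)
L = -4;  M = 0;  N = 0

Compute the unit normal N̂(u, v) = (cos(u), sin(u), 0), and the second partials r_uu, r_uv, r_vv. Take dot products:
  L(u, v) = r_uu · N̂ = -4,
  M(u, v) = r_uv · N̂ = 0,
  N(u, v) = r_vv · N̂ = 0.
Evaluating at (u, v) = (-3*pi/4, -4):
  L = -4, M = 0, N = 0.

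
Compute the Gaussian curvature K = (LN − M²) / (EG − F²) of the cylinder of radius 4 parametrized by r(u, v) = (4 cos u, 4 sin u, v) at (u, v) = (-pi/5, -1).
K = 0

Coefficients of the first fundamental form: E = 16, F = 0, G = 1.
Coefficients of the second fundamental form: L = -4, M = 0, N = 0.
Assemble K = (LN − M²)/(EG − F²) = 0. At (u, v) = (-pi/5, -1): K = 0.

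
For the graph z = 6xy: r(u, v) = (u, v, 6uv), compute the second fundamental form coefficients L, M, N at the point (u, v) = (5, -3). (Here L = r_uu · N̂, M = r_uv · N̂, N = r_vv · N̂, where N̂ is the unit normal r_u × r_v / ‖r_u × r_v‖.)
L = 0;  M = 6/35;  N = 0

Compute the unit normal N̂(u, v) = (-6*v/sqrt(36*u^2 + 36*v^2 + 1), -6*u/sqrt(36*u^2 + 36*v^2 + 1), 1/sqrt(36*u^2 + 36*v^2 + 1)), and the second partials r_uu, r_uv, r_vv. Take dot products:
  L(u, v) = r_uu · N̂ = 0,
  M(u, v) = r_uv · N̂ = 6/sqrt(36*u^2 + 36*v^2 + 1),
  N(u, v) = r_vv · N̂ = 0.
Evaluating at (u, v) = (5, -3):
  L = 0, M = 6/35, N = 0.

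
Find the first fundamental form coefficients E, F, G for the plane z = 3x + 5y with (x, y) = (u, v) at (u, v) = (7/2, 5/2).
E = 10;  F = 15;  G = 26

Partials: r_u = (1, 0, 3), r_v = (0, 1, 5). As functions of (u, v):
  E = r_u · r_u = 10,
  F = r_u · r_v = 15,
  G = r_v · r_v = 26.
Evaluating at (u, v) = (7/2, 5/2): E = 10, F = 15, G = 26.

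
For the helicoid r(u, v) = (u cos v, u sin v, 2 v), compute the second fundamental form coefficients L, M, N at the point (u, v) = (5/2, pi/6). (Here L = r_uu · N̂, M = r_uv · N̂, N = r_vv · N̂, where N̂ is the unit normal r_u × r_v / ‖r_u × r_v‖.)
L = 0;  M = -4*sqrt(41)/41;  N = 0

Compute the unit normal N̂(u, v) = (2*sin(v)/sqrt(u^2 + 4), -2*cos(v)/sqrt(u^2 + 4), u/sqrt(u^2 + 4)), and the second partials r_uu, r_uv, r_vv. Take dot products:
  L(u, v) = r_uu · N̂ = 0,
  M(u, v) = r_uv · N̂ = -2/sqrt(u^2 + 4),
  N(u, v) = r_vv · N̂ = 0.
Evaluating at (u, v) = (5/2, pi/6):
  L = 0, M = -4*sqrt(41)/41, N = 0.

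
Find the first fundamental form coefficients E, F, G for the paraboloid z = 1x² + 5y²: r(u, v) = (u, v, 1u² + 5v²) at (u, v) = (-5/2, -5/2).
E = 26;  F = 125;  G = 626

Partials: r_u = (1, 0, 2*u), r_v = (0, 1, 10*v). As functions of (u, v):
  E = r_u · r_u = 4*u^2 + 1,
  F = r_u · r_v = 20*u*v,
  G = r_v · r_v = 100*v^2 + 1.
Evaluating at (u, v) = (-5/2, -5/2): E = 26, F = 125, G = 626.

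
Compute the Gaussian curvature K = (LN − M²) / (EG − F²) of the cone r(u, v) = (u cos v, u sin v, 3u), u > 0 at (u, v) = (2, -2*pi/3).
K = 0

Coefficients of the first fundamental form: E = 10, F = 0, G = u^2.
Coefficients of the second fundamental form: L = 0, M = 0, N = 3*sqrt(10)*u^2/(10*Abs(u)).
Assemble K = (LN − M²)/(EG − F²) = 0. At (u, v) = (2, -2*pi/3): K = 0.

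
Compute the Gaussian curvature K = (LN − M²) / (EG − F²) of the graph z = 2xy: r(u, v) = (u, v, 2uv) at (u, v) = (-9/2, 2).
K = -1/2401

Coefficients of the first fundamental form: E = 4*v^2 + 1, F = 4*u*v, G = 4*u^2 + 1.
Coefficients of the second fundamental form: L = 0, M = 2/sqrt(4*u^2 + 4*v^2 + 1), N = 0.
Assemble K = (LN − M²)/(EG − F²) = -4/(16*u^4 + 32*u^2*v^2 + 8*u^2 + 16*v^4 + 8*v^2 + 1). At (u, v) = (-9/2, 2): K = -1/2401.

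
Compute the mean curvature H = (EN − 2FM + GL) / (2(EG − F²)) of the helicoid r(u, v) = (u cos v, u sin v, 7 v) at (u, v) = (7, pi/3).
H = 0

With E = 1, F = 0, G = u^2 + 49, L = 0, M = -7/sqrt(u^2 + 49), N = 0, assemble
  H = (EN − 2FM + GL) / (2(EG − F²)) = 0.
At (u, v) = (7, pi/3): H = 0.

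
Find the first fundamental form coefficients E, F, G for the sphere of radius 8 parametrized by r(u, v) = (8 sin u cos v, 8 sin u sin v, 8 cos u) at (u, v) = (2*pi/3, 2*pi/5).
E = 64;  F = 0;  G = 48

Partials: r_u = (8*cos(u)*cos(v), 8*sin(v)*cos(u), -8*sin(u)), r_v = (-8*sin(u)*sin(v), 8*sin(u)*cos(v), 0). As functions of (u, v):
  E = r_u · r_u = 64,
  F = r_u · r_v = 0,
  G = r_v · r_v = 64*sin(u)^2.
Evaluating at (u, v) = (2*pi/3, 2*pi/5): E = 64, F = 0, G = 48.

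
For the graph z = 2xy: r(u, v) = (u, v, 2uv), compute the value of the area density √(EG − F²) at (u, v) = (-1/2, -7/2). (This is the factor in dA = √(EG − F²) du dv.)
√(EG − F²)|_{(-1/2, -7/2)} = sqrt(51)

E = 4*v^2 + 1, F = 4*u*v, G = 4*u^2 + 1, so EG − F² = 4*u^2 + 4*v^2 + 1. Taking the positive square root: √(EG − F²) = sqrt(4*u^2 + 4*v^2 + 1). At (u, v) = (-1/2, -7/2): sqrt(51).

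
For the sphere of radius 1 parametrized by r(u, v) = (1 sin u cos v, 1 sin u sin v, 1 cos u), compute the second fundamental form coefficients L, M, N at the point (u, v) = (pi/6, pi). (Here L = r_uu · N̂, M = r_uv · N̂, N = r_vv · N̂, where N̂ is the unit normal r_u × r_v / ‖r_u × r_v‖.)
L = -1;  M = 0;  N = -1/4

Compute the unit normal N̂(u, v) = (sin(u)^2*cos(v)/Abs(sin(u)), sin(u)^2*sin(v)/Abs(sin(u)), sin(2*u)/(2*Abs(sin(u)))), and the second partials r_uu, r_uv, r_vv. Take dot products:
  L(u, v) = r_uu · N̂ = -sin(u)/Abs(sin(u)),
  M(u, v) = r_uv · N̂ = 0,
  N(u, v) = r_vv · N̂ = -sin(u)^3/Abs(sin(u)).
Evaluating at (u, v) = (pi/6, pi):
  L = -1, M = 0, N = -1/4.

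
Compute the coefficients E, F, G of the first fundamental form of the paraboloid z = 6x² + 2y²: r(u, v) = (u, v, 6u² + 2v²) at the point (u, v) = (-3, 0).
E = 1297;  F = 0;  G = 1

Partials: r_u = (1, 0, 12*u), r_v = (0, 1, 4*v). As functions of (u, v):
  E = r_u · r_u = 144*u^2 + 1,
  F = r_u · r_v = 48*u*v,
  G = r_v · r_v = 16*v^2 + 1.
Evaluating at (u, v) = (-3, 0): E = 1297, F = 0, G = 1.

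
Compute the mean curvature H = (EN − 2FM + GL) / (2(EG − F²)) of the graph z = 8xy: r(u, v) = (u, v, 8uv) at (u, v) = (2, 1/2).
H = -512*sqrt(273)/74529

With E = 64*v^2 + 1, F = 64*u*v, G = 64*u^2 + 1, L = 0, M = 8/sqrt(64*u^2 + 64*v^2 + 1), N = 0, assemble
  H = (EN − 2FM + GL) / (2(EG − F²)) = -512*u*v/(64*u^2 + 64*v^2 + 1)^(3/2).
At (u, v) = (2, 1/2): H = -512*sqrt(273)/74529.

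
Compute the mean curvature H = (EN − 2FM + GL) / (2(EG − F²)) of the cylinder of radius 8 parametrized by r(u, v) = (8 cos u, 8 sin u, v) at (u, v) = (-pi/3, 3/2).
H = -1/16

With E = 64, F = 0, G = 1, L = -8, M = 0, N = 0, assemble
  H = (EN − 2FM + GL) / (2(EG − F²)) = -1/16.
At (u, v) = (-pi/3, 3/2): H = -1/16.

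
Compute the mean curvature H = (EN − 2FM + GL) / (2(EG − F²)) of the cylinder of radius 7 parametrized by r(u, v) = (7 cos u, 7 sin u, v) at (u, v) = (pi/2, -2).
H = -1/14

With E = 49, F = 0, G = 1, L = -7, M = 0, N = 0, assemble
  H = (EN − 2FM + GL) / (2(EG − F²)) = -1/14.
At (u, v) = (pi/2, -2): H = -1/14.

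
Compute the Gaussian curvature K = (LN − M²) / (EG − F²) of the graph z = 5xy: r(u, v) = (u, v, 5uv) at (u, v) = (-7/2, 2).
K = -400/2653641

Coefficients of the first fundamental form: E = 25*v^2 + 1, F = 25*u*v, G = 25*u^2 + 1.
Coefficients of the second fundamental form: L = 0, M = 5/sqrt(25*u^2 + 25*v^2 + 1), N = 0.
Assemble K = (LN − M²)/(EG − F²) = -25/(625*u^4 + 1250*u^2*v^2 + 50*u^2 + 625*v^4 + 50*v^2 + 1). At (u, v) = (-7/2, 2): K = -400/2653641.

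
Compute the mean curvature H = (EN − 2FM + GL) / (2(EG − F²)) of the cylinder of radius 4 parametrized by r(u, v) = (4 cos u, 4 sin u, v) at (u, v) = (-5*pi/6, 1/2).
H = -1/8

With E = 16, F = 0, G = 1, L = -4, M = 0, N = 0, assemble
  H = (EN − 2FM + GL) / (2(EG − F²)) = -1/8.
At (u, v) = (-5*pi/6, 1/2): H = -1/8.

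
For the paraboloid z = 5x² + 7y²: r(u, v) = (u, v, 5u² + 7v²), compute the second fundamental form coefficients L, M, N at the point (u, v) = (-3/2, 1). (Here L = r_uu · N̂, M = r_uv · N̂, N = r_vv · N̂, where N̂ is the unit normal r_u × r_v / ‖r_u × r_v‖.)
L = 5*sqrt(422)/211;  M = 0;  N = 7*sqrt(422)/211

Compute the unit normal N̂(u, v) = (-10*u/sqrt(100*u^2 + 196*v^2 + 1), -14*v/sqrt(100*u^2 + 196*v^2 + 1), 1/sqrt(100*u^2 + 196*v^2 + 1)), and the second partials r_uu, r_uv, r_vv. Take dot products:
  L(u, v) = r_uu · N̂ = 10/sqrt(100*u^2 + 196*v^2 + 1),
  M(u, v) = r_uv · N̂ = 0,
  N(u, v) = r_vv · N̂ = 14/sqrt(100*u^2 + 196*v^2 + 1).
Evaluating at (u, v) = (-3/2, 1):
  L = 5*sqrt(422)/211, M = 0, N = 7*sqrt(422)/211.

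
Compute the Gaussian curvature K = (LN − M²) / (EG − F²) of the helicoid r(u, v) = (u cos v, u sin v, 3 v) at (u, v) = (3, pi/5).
K = -1/36

Coefficients of the first fundamental form: E = 1, F = 0, G = u^2 + 9.
Coefficients of the second fundamental form: L = 0, M = -3/sqrt(u^2 + 9), N = 0.
Assemble K = (LN − M²)/(EG − F²) = -9/(u^2 + 9)^2. At (u, v) = (3, pi/5): K = -1/36.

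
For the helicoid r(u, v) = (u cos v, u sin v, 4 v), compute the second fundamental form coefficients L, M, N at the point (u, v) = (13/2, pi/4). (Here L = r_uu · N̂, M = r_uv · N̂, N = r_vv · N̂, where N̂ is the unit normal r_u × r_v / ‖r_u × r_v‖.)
L = 0;  M = -8*sqrt(233)/233;  N = 0

Compute the unit normal N̂(u, v) = (4*sin(v)/sqrt(u^2 + 16), -4*cos(v)/sqrt(u^2 + 16), u/sqrt(u^2 + 16)), and the second partials r_uu, r_uv, r_vv. Take dot products:
  L(u, v) = r_uu · N̂ = 0,
  M(u, v) = r_uv · N̂ = -4/sqrt(u^2 + 16),
  N(u, v) = r_vv · N̂ = 0.
Evaluating at (u, v) = (13/2, pi/4):
  L = 0, M = -8*sqrt(233)/233, N = 0.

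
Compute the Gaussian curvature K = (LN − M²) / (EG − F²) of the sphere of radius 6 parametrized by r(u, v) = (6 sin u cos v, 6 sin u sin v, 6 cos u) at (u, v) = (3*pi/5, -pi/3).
K = 1/36

Coefficients of the first fundamental form: E = 36, F = 0, G = 36*sin(u)^2.
Coefficients of the second fundamental form: L = -6*sin(u)/Abs(sin(u)), M = 0, N = -6*sin(u)^3/Abs(sin(u)).
Assemble K = (LN − M²)/(EG − F²) = 1/36. At (u, v) = (3*pi/5, -pi/3): K = 1/36.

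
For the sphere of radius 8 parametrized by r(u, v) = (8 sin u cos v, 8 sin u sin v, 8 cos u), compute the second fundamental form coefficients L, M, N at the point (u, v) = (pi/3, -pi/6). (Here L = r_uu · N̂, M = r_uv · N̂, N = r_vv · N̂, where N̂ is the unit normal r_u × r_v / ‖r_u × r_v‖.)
L = -8;  M = 0;  N = -6

Compute the unit normal N̂(u, v) = (sin(u)^2*cos(v)/Abs(sin(u)), sin(u)^2*sin(v)/Abs(sin(u)), sin(2*u)/(2*Abs(sin(u)))), and the second partials r_uu, r_uv, r_vv. Take dot products:
  L(u, v) = r_uu · N̂ = -8*sin(u)/Abs(sin(u)),
  M(u, v) = r_uv · N̂ = 0,
  N(u, v) = r_vv · N̂ = -8*sin(u)^3/Abs(sin(u)).
Evaluating at (u, v) = (pi/3, -pi/6):
  L = -8, M = 0, N = -6.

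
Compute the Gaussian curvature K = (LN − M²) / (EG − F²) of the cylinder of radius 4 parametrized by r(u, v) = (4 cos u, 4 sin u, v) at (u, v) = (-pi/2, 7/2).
K = 0

Coefficients of the first fundamental form: E = 16, F = 0, G = 1.
Coefficients of the second fundamental form: L = -4, M = 0, N = 0.
Assemble K = (LN − M²)/(EG − F²) = 0. At (u, v) = (-pi/2, 7/2): K = 0.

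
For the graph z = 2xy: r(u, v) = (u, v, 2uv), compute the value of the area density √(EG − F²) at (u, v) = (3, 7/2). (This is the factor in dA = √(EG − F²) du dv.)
√(EG − F²)|_{(3, 7/2)} = sqrt(86)

E = 4*v^2 + 1, F = 4*u*v, G = 4*u^2 + 1, so EG − F² = 4*u^2 + 4*v^2 + 1. Taking the positive square root: √(EG − F²) = sqrt(4*u^2 + 4*v^2 + 1). At (u, v) = (3, 7/2): sqrt(86).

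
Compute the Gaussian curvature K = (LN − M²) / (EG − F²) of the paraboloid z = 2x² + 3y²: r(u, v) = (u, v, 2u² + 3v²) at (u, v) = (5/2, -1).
K = 24/18769

Coefficients of the first fundamental form: E = 16*u^2 + 1, F = 24*u*v, G = 36*v^2 + 1.
Coefficients of the second fundamental form: L = 4/sqrt(16*u^2 + 36*v^2 + 1), M = 0, N = 6/sqrt(16*u^2 + 36*v^2 + 1).
Assemble K = (LN − M²)/(EG − F²) = 24/(256*u^4 + 1152*u^2*v^2 + 32*u^2 + 1296*v^4 + 72*v^2 + 1). At (u, v) = (5/2, -1): K = 24/18769.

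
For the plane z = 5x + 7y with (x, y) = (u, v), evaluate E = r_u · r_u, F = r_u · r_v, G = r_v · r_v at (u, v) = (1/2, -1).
E = 26;  F = 35;  G = 50

Partials: r_u = (1, 0, 5), r_v = (0, 1, 7). As functions of (u, v):
  E = r_u · r_u = 26,
  F = r_u · r_v = 35,
  G = r_v · r_v = 50.
Evaluating at (u, v) = (1/2, -1): E = 26, F = 35, G = 50.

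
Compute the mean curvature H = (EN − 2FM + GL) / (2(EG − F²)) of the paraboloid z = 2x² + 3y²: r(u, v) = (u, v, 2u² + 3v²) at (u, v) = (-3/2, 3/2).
H = 275*sqrt(118)/13924

With E = 16*u^2 + 1, F = 24*u*v, G = 36*v^2 + 1, L = 4/sqrt(16*u^2 + 36*v^2 + 1), M = 0, N = 6/sqrt(16*u^2 + 36*v^2 + 1), assemble
  H = (EN − 2FM + GL) / (2(EG − F²)) = (48*u^2 + 72*v^2 + 5)/(16*u^2 + 36*v^2 + 1)^(3/2).
At (u, v) = (-3/2, 3/2): H = 275*sqrt(118)/13924.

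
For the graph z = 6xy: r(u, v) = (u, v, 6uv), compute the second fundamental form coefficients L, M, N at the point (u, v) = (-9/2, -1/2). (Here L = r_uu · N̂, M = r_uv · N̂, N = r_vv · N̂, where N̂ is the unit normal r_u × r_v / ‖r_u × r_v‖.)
L = 0;  M = 6*sqrt(739)/739;  N = 0

Compute the unit normal N̂(u, v) = (-6*v/sqrt(36*u^2 + 36*v^2 + 1), -6*u/sqrt(36*u^2 + 36*v^2 + 1), 1/sqrt(36*u^2 + 36*v^2 + 1)), and the second partials r_uu, r_uv, r_vv. Take dot products:
  L(u, v) = r_uu · N̂ = 0,
  M(u, v) = r_uv · N̂ = 6/sqrt(36*u^2 + 36*v^2 + 1),
  N(u, v) = r_vv · N̂ = 0.
Evaluating at (u, v) = (-9/2, -1/2):
  L = 0, M = 6*sqrt(739)/739, N = 0.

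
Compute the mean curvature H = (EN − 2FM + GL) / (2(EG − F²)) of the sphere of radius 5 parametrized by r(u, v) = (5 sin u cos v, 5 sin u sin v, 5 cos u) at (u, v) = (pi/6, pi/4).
H = -1/5

With E = 25, F = 0, G = 25*sin(u)^2, L = -5*sin(u)/Abs(sin(u)), M = 0, N = -5*sin(u)^3/Abs(sin(u)), assemble
  H = (EN − 2FM + GL) / (2(EG − F²)) = -sin(u)/(5*Abs(sin(u))).
At (u, v) = (pi/6, pi/4): H = -1/5.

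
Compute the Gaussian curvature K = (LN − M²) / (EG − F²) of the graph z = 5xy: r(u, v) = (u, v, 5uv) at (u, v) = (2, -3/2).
K = -400/395641

Coefficients of the first fundamental form: E = 25*v^2 + 1, F = 25*u*v, G = 25*u^2 + 1.
Coefficients of the second fundamental form: L = 0, M = 5/sqrt(25*u^2 + 25*v^2 + 1), N = 0.
Assemble K = (LN − M²)/(EG − F²) = -25/(625*u^4 + 1250*u^2*v^2 + 50*u^2 + 625*v^4 + 50*v^2 + 1). At (u, v) = (2, -3/2): K = -400/395641.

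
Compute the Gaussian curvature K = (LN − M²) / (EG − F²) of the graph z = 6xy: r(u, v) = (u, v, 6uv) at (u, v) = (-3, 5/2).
K = -9/75625

Coefficients of the first fundamental form: E = 36*v^2 + 1, F = 36*u*v, G = 36*u^2 + 1.
Coefficients of the second fundamental form: L = 0, M = 6/sqrt(36*u^2 + 36*v^2 + 1), N = 0.
Assemble K = (LN − M²)/(EG − F²) = -36/(1296*u^4 + 2592*u^2*v^2 + 72*u^2 + 1296*v^4 + 72*v^2 + 1). At (u, v) = (-3, 5/2): K = -9/75625.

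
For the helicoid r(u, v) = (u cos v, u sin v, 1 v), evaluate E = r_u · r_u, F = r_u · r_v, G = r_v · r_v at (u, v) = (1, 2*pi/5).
E = 1;  F = 0;  G = 2

Partials: r_u = (cos(v), sin(v), 0), r_v = (-u*sin(v), u*cos(v), 1). As functions of (u, v):
  E = r_u · r_u = 1,
  F = r_u · r_v = 0,
  G = r_v · r_v = u^2 + 1.
Evaluating at (u, v) = (1, 2*pi/5): E = 1, F = 0, G = 2.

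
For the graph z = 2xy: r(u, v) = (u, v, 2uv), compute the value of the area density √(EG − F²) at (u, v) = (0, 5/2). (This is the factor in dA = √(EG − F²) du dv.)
√(EG − F²)|_{(0, 5/2)} = sqrt(26)

E = 4*v^2 + 1, F = 4*u*v, G = 4*u^2 + 1, so EG − F² = 4*u^2 + 4*v^2 + 1. Taking the positive square root: √(EG − F²) = sqrt(4*u^2 + 4*v^2 + 1). At (u, v) = (0, 5/2): sqrt(26).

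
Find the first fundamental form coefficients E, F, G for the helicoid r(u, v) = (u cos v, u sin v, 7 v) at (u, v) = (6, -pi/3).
E = 1;  F = 0;  G = 85

Partials: r_u = (cos(v), sin(v), 0), r_v = (-u*sin(v), u*cos(v), 7). As functions of (u, v):
  E = r_u · r_u = 1,
  F = r_u · r_v = 0,
  G = r_v · r_v = u^2 + 49.
Evaluating at (u, v) = (6, -pi/3): E = 1, F = 0, G = 85.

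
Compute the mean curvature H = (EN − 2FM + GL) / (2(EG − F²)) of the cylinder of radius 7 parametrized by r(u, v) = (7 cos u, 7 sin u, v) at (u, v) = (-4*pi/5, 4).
H = -1/14

With E = 49, F = 0, G = 1, L = -7, M = 0, N = 0, assemble
  H = (EN − 2FM + GL) / (2(EG − F²)) = -1/14.
At (u, v) = (-4*pi/5, 4): H = -1/14.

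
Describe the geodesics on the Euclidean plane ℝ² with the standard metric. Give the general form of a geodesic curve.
Geodesics on the plane are straight lines (in the standard parametrization, α(t) = p + t · v with p, v ∈ ℝ²).

The geodesic equation on the plane reduces to α̈ = 0 (Christoffel symbols vanish in Cartesian coordinates), so α(t) = p + t · v. Geodesics are exactly straight lines.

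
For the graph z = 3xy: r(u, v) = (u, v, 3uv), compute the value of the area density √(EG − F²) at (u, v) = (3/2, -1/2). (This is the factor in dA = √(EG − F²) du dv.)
√(EG − F²)|_{(3/2, -1/2)} = sqrt(94)/2

E = 9*v^2 + 1, F = 9*u*v, G = 9*u^2 + 1, so EG − F² = 9*u^2 + 9*v^2 + 1. Taking the positive square root: √(EG − F²) = sqrt(9*u^2 + 9*v^2 + 1). At (u, v) = (3/2, -1/2): sqrt(94)/2.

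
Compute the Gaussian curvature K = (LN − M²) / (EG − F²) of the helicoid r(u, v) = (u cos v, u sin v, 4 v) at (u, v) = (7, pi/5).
K = -16/4225

Coefficients of the first fundamental form: E = 1, F = 0, G = u^2 + 16.
Coefficients of the second fundamental form: L = 0, M = -4/sqrt(u^2 + 16), N = 0.
Assemble K = (LN − M²)/(EG − F²) = -16/(u^2 + 16)^2. At (u, v) = (7, pi/5): K = -16/4225.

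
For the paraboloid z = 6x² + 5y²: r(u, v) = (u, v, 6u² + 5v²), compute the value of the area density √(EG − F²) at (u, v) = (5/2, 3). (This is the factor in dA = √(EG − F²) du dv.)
√(EG − F²)|_{(5/2, 3)} = sqrt(1801)

E = 144*u^2 + 1, F = 120*u*v, G = 100*v^2 + 1, so EG − F² = 144*u^2 + 100*v^2 + 1. Taking the positive square root: √(EG − F²) = sqrt(144*u^2 + 100*v^2 + 1). At (u, v) = (5/2, 3): sqrt(1801).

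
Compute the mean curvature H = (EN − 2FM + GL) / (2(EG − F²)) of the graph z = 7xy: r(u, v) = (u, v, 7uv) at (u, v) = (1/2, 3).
H = -4116*sqrt(1817)/3301489

With E = 49*v^2 + 1, F = 49*u*v, G = 49*u^2 + 1, L = 0, M = 7/sqrt(49*u^2 + 49*v^2 + 1), N = 0, assemble
  H = (EN − 2FM + GL) / (2(EG − F²)) = -343*u*v/(49*u^2 + 49*v^2 + 1)^(3/2).
At (u, v) = (1/2, 3): H = -4116*sqrt(1817)/3301489.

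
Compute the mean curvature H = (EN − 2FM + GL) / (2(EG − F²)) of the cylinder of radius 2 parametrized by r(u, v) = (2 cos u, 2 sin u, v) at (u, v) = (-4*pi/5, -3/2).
H = -1/4

With E = 4, F = 0, G = 1, L = -2, M = 0, N = 0, assemble
  H = (EN − 2FM + GL) / (2(EG − F²)) = -1/4.
At (u, v) = (-4*pi/5, -3/2): H = -1/4.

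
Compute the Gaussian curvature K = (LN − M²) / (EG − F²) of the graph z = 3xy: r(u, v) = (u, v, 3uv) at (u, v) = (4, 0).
K = -9/21025

Coefficients of the first fundamental form: E = 9*v^2 + 1, F = 9*u*v, G = 9*u^2 + 1.
Coefficients of the second fundamental form: L = 0, M = 3/sqrt(9*u^2 + 9*v^2 + 1), N = 0.
Assemble K = (LN − M²)/(EG − F²) = -9/(81*u^4 + 162*u^2*v^2 + 18*u^2 + 81*v^4 + 18*v^2 + 1). At (u, v) = (4, 0): K = -9/21025.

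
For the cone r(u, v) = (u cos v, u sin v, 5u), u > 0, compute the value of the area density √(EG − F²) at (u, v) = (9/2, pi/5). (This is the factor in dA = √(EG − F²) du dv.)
√(EG − F²)|_{(9/2, pi/5)} = 9*sqrt(26)/2

E = 26, F = 0, G = u^2, so EG − F² = 26*u^2. Taking the positive square root: √(EG − F²) = sqrt(26)*Abs(u). At (u, v) = (9/2, pi/5): 9*sqrt(26)/2.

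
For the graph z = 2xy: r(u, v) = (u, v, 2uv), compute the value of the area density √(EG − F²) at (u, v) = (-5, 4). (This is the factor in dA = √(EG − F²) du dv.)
√(EG − F²)|_{(-5, 4)} = sqrt(165)

E = 4*v^2 + 1, F = 4*u*v, G = 4*u^2 + 1, so EG − F² = 4*u^2 + 4*v^2 + 1. Taking the positive square root: √(EG − F²) = sqrt(4*u^2 + 4*v^2 + 1). At (u, v) = (-5, 4): sqrt(165).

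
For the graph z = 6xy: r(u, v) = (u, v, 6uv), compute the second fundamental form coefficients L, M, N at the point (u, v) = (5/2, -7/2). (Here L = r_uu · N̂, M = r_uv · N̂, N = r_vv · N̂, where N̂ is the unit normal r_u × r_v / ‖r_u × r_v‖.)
L = 0;  M = 6*sqrt(667)/667;  N = 0

Compute the unit normal N̂(u, v) = (-6*v/sqrt(36*u^2 + 36*v^2 + 1), -6*u/sqrt(36*u^2 + 36*v^2 + 1), 1/sqrt(36*u^2 + 36*v^2 + 1)), and the second partials r_uu, r_uv, r_vv. Take dot products:
  L(u, v) = r_uu · N̂ = 0,
  M(u, v) = r_uv · N̂ = 6/sqrt(36*u^2 + 36*v^2 + 1),
  N(u, v) = r_vv · N̂ = 0.
Evaluating at (u, v) = (5/2, -7/2):
  L = 0, M = 6*sqrt(667)/667, N = 0.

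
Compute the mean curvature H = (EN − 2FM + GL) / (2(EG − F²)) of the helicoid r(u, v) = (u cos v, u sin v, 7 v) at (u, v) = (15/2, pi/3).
H = 0

With E = 1, F = 0, G = u^2 + 49, L = 0, M = -7/sqrt(u^2 + 49), N = 0, assemble
  H = (EN − 2FM + GL) / (2(EG − F²)) = 0.
At (u, v) = (15/2, pi/3): H = 0.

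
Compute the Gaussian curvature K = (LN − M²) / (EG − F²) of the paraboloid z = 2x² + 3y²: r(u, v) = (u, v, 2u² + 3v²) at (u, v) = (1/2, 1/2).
K = 6/49

Coefficients of the first fundamental form: E = 16*u^2 + 1, F = 24*u*v, G = 36*v^2 + 1.
Coefficients of the second fundamental form: L = 4/sqrt(16*u^2 + 36*v^2 + 1), M = 0, N = 6/sqrt(16*u^2 + 36*v^2 + 1).
Assemble K = (LN − M²)/(EG − F²) = 24/(256*u^4 + 1152*u^2*v^2 + 32*u^2 + 1296*v^4 + 72*v^2 + 1). At (u, v) = (1/2, 1/2): K = 6/49.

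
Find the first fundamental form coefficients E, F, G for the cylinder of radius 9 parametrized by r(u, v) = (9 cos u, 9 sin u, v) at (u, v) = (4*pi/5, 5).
E = 81;  F = 0;  G = 1

Partials: r_u = (-9*sin(u), 9*cos(u), 0), r_v = (0, 0, 1). As functions of (u, v):
  E = r_u · r_u = 81,
  F = r_u · r_v = 0,
  G = r_v · r_v = 1.
Evaluating at (u, v) = (4*pi/5, 5): E = 81, F = 0, G = 1.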